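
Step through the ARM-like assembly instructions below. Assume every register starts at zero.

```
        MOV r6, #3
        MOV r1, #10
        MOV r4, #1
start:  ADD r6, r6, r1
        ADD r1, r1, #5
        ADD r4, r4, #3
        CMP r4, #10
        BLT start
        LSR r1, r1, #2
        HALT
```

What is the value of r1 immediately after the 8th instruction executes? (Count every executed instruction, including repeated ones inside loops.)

MOV r6, #3 → r6=3
MOV r1, #10 → r1=10
MOV r4, #1 → r4=1
ADD r6, r6, r1 → r6=3+10=13
ADD r1, r1, #5 → r1=10+5=15
ADD r4, r4, #3 → r4=1+3=4
CMP r4, #10  (cmp 4,10)
BLT start: taken
After step 8: r1 = 15.

15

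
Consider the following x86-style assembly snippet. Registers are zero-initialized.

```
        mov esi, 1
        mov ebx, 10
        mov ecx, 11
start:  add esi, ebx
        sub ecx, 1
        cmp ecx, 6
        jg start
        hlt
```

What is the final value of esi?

51

esi=1
ebx=10
ecx=11
esi=1+10=11
ecx=11-1=10
cmp ecx, 6  (cmp 10,6)
jg start: taken
esi=11+10=21
ecx=10-1=9
cmp ecx, 6  (cmp 9,6)
jg start: taken
esi=21+10=31
ecx=9-1=8
cmp ecx, 6  (cmp 8,6)
jg start: taken
esi=31+10=41
ecx=8-1=7
cmp ecx, 6  (cmp 7,6)
jg start: taken
esi=41+10=51
ecx=7-1=6
cmp ecx, 6  (cmp 6,6)
jg start: not taken
halt.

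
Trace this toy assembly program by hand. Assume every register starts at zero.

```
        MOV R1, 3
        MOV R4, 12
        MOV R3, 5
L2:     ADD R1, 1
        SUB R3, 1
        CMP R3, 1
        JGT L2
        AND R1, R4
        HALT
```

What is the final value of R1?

4

MOV R1, 3 → R1=3
MOV R4, 12 → R4=12
MOV R3, 5 → R3=5
ADD R1, 1 → R1=3+1=4
SUB R3, 1 → R3=5-1=4
CMP R3, 1  (cmp 4,1)
JGT L2: taken
ADD R1, 1 → R1=4+1=5
SUB R3, 1 → R3=4-1=3
CMP R3, 1  (cmp 3,1)
JGT L2: taken
ADD R1, 1 → R1=5+1=6
SUB R3, 1 → R3=3-1=2
CMP R3, 1  (cmp 2,1)
JGT L2: taken
ADD R1, 1 → R1=6+1=7
SUB R3, 1 → R3=2-1=1
CMP R3, 1  (cmp 1,1)
JGT L2: not taken
AND R1, R4 → R1=7&12=4
halt.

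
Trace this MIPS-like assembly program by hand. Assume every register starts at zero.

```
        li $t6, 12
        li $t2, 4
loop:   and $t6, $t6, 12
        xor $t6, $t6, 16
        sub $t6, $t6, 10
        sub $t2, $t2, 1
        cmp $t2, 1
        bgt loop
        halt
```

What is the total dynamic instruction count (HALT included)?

21

li $t6, 12 → $t6=12
li $t2, 4 → $t2=4
and $t6, $t6, 12 → $t6=12&12=12
xor $t6, $t6, 16 → $t6=12^16=28
sub $t6, $t6, 10 → $t6=28-10=18
sub $t2, $t2, 1 → $t2=4-1=3
cmp $t2, 1  (cmp 3,1)
bgt loop: taken
and $t6, $t6, 12 → $t6=18&12=0
xor $t6, $t6, 16 → $t6=0^16=16
sub $t6, $t6, 10 → $t6=16-10=6
sub $t2, $t2, 1 → $t2=3-1=2
cmp $t2, 1  (cmp 2,1)
bgt loop: taken
and $t6, $t6, 12 → $t6=6&12=4
xor $t6, $t6, 16 → $t6=4^16=20
sub $t6, $t6, 10 → $t6=20-10=10
sub $t2, $t2, 1 → $t2=2-1=1
cmp $t2, 1  (cmp 1,1)
bgt loop: not taken
halt.
Total executed instructions: 21.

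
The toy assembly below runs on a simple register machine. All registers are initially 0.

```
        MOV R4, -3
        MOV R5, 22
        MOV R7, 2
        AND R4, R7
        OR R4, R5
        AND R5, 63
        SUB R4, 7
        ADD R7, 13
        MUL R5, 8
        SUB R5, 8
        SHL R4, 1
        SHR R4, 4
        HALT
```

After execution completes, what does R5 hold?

after MOV R4, -3: R4=-3
after MOV R5, 22: R5=22
after MOV R7, 2: R7=2
after AND R4, R7: R4=(-3)&2=0
after OR R4, R5: R4=0|22=22
after AND R5, 63: R5=22&63=22
after SUB R4, 7: R4=22-7=15
after ADD R7, 13: R7=2+13=15
after MUL R5, 8: R5=22*8=176
after SUB R5, 8: R5=176-8=168
after SHL R4, 1: R4=15<<1=30
after SHR R4, 4: R4=30>>4=1
halt.

168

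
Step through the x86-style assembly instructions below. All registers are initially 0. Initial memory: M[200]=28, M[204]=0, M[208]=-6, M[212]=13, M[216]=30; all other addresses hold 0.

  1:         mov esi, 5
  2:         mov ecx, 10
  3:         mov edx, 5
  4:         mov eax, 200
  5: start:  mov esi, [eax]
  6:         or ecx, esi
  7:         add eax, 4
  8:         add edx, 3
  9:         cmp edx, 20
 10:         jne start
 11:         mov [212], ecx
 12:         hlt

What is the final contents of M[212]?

-1

esi=5
ecx=10
edx=5
eax=200
esi=M[200]=28
ecx=10|28=30
eax=200+4=204
edx=5+3=8
cmp edx, 20  (cmp 8,20)
jne start: taken
esi=M[204]=0
ecx=30|0=30
eax=204+4=208
edx=8+3=11
cmp edx, 20  (cmp 11,20)
jne start: taken
esi=M[208]=-6
ecx=30|(-6)=-2
eax=208+4=212
edx=11+3=14
cmp edx, 20  (cmp 14,20)
jne start: taken
esi=M[212]=13
ecx=(-2)|13=-1
eax=212+4=216
edx=14+3=17
cmp edx, 20  (cmp 17,20)
jne start: taken
esi=M[216]=30
ecx=(-1)|30=-1
eax=216+4=220
edx=17+3=20
cmp edx, 20  (cmp 20,20)
jne start: not taken
mov [212], ecx → M[212]=-1
halt.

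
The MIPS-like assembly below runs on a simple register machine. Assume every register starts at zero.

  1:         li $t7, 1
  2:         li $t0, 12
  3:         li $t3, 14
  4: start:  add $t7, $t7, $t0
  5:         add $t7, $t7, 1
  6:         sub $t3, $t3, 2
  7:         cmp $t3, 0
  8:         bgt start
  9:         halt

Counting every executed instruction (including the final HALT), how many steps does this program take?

39

after li $t7, 1: $t7=1
after li $t0, 12: $t0=12
after li $t3, 14: $t3=14
after add $t7, $t7, $t0: $t7=1+12=13
after add $t7, $t7, 1: $t7=13+1=14
after sub $t3, $t3, 2: $t3=14-2=12
cmp $t3, 0  (cmp 12,0)
bgt start: taken
after add $t7, $t7, $t0: $t7=14+12=26
after add $t7, $t7, 1: $t7=26+1=27
after sub $t3, $t3, 2: $t3=12-2=10
cmp $t3, 0  (cmp 10,0)
bgt start: taken
after add $t7, $t7, $t0: $t7=27+12=39
after add $t7, $t7, 1: $t7=39+1=40
after sub $t3, $t3, 2: $t3=10-2=8
cmp $t3, 0  (cmp 8,0)
bgt start: taken
after add $t7, $t7, $t0: $t7=40+12=52
after add $t7, $t7, 1: $t7=52+1=53
after sub $t3, $t3, 2: $t3=8-2=6
cmp $t3, 0  (cmp 6,0)
bgt start: taken
after add $t7, $t7, $t0: $t7=53+12=65
after add $t7, $t7, 1: $t7=65+1=66
after sub $t3, $t3, 2: $t3=6-2=4
cmp $t3, 0  (cmp 4,0)
bgt start: taken
after add $t7, $t7, $t0: $t7=66+12=78
after add $t7, $t7, 1: $t7=78+1=79
after sub $t3, $t3, 2: $t3=4-2=2
cmp $t3, 0  (cmp 2,0)
bgt start: taken
after add $t7, $t7, $t0: $t7=79+12=91
after add $t7, $t7, 1: $t7=91+1=92
after sub $t3, $t3, 2: $t3=2-2=0
cmp $t3, 0  (cmp 0,0)
bgt start: not taken
halt.
Total executed instructions: 39.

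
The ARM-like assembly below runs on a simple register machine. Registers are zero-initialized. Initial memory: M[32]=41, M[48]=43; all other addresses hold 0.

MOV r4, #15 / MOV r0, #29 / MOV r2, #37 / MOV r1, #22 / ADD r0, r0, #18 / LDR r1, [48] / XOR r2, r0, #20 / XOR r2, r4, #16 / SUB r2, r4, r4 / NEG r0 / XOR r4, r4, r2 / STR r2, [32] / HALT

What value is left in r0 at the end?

after MOV r4, #15: r4=15
after MOV r0, #29: r0=29
after MOV r2, #37: r2=37
after MOV r1, #22: r1=22
after ADD r0, r0, #18: r0=29+18=47
after LDR r1, [48]: r1=M[48]=43
after XOR r2, r0, #20: r2=47^20=59
after XOR r2, r4, #16: r2=15^16=31
after SUB r2, r4, r4: r2=15-15=0
after NEG r0: r0=-(47)=-47
after XOR r4, r4, r2: r4=15^0=15
STR r2, [32] → M[32]=0
halt.

-47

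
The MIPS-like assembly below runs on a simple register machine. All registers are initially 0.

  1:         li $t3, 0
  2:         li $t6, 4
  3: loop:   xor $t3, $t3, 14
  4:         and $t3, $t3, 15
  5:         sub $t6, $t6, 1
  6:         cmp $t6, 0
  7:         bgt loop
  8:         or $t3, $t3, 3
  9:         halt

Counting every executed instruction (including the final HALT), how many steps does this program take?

24

$t3=0
$t6=4
$t3=0^14=14
$t3=14&15=14
$t6=4-1=3
cmp $t6, 0  (cmp 3,0)
bgt loop: taken
$t3=14^14=0
$t3=0&15=0
$t6=3-1=2
cmp $t6, 0  (cmp 2,0)
bgt loop: taken
$t3=0^14=14
$t3=14&15=14
$t6=2-1=1
cmp $t6, 0  (cmp 1,0)
bgt loop: taken
$t3=14^14=0
$t3=0&15=0
$t6=1-1=0
cmp $t6, 0  (cmp 0,0)
bgt loop: not taken
$t3=0|3=3
halt.
Total executed instructions: 24.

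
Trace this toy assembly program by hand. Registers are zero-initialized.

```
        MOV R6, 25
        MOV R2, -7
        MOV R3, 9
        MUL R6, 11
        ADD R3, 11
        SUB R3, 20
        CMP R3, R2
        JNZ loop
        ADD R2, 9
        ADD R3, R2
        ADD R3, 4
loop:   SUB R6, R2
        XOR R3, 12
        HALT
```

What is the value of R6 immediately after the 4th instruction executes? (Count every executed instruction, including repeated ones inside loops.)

275

R6=25
R2=-7
R3=9
R6=25*11=275
After step 4: R6 = 275.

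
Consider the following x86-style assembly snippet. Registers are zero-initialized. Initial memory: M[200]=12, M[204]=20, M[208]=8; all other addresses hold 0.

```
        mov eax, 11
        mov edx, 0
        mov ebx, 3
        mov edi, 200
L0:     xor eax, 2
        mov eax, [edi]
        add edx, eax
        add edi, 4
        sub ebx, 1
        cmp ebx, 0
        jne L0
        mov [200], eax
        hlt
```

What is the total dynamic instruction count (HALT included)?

eax=11
edx=0
ebx=3
edi=200
eax=11^2=9
eax=M[200]=12
edx=0+12=12
edi=200+4=204
ebx=3-1=2
cmp ebx, 0  (cmp 2,0)
jne L0: taken
eax=12^2=14
eax=M[204]=20
edx=12+20=32
edi=204+4=208
ebx=2-1=1
cmp ebx, 0  (cmp 1,0)
jne L0: taken
eax=20^2=22
eax=M[208]=8
edx=32+8=40
edi=208+4=212
ebx=1-1=0
cmp ebx, 0  (cmp 0,0)
jne L0: not taken
mov [200], eax → M[200]=8
halt.
Total executed instructions: 27.

27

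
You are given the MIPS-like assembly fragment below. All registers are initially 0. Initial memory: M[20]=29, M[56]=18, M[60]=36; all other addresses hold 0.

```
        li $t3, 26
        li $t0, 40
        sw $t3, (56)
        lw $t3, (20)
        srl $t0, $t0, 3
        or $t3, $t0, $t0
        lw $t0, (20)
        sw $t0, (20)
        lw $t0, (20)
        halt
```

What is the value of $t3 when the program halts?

5

after li $t3, 26: $t3=26
after li $t0, 40: $t0=40
sw $t3, (56) → M[56]=26
after lw $t3, (20): $t3=M[20]=29
after srl $t0, $t0, 3: $t0=40>>3=5
after or $t3, $t0, $t0: $t3=5|5=5
after lw $t0, (20): $t0=M[20]=29
sw $t0, (20) → M[20]=29
after lw $t0, (20): $t0=M[20]=29
halt.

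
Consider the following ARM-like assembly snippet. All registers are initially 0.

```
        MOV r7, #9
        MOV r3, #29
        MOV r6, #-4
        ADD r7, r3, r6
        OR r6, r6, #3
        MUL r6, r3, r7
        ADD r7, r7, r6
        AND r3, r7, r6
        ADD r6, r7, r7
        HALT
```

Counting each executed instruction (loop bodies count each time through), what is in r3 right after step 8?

after MOV r7, #9: r7=9
after MOV r3, #29: r3=29
after MOV r6, #-4: r6=-4
after ADD r7, r3, r6: r7=29+(-4)=25
after OR r6, r6, #3: r6=(-4)|3=-1
after MUL r6, r3, r7: r6=29*25=725
after ADD r7, r7, r6: r7=25+725=750
after AND r3, r7, r6: r3=750&725=708
After step 8: r3 = 708.

708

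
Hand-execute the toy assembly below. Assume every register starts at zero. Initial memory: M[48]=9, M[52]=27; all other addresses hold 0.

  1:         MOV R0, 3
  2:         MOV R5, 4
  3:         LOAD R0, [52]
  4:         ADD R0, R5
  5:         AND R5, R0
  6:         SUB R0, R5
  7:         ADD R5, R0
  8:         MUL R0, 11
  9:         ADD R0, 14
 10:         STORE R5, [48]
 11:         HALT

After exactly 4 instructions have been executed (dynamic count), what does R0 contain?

R0=3
R5=4
R0=M[52]=27
R0=27+4=31
After step 4: R0 = 31.

31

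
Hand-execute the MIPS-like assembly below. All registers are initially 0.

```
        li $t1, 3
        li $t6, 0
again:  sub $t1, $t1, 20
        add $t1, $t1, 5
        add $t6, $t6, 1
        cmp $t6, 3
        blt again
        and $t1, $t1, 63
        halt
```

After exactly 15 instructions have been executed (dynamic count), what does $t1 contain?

li $t1, 3 → $t1=3
li $t6, 0 → $t6=0
sub $t1, $t1, 20 → $t1=3-20=-17
add $t1, $t1, 5 → $t1=(-17)+5=-12
add $t6, $t6, 1 → $t6=0+1=1
cmp $t6, 3  (cmp 1,3)
blt again: taken
sub $t1, $t1, 20 → $t1=(-12)-20=-32
add $t1, $t1, 5 → $t1=(-32)+5=-27
add $t6, $t6, 1 → $t6=1+1=2
cmp $t6, 3  (cmp 2,3)
blt again: taken
sub $t1, $t1, 20 → $t1=(-27)-20=-47
add $t1, $t1, 5 → $t1=(-47)+5=-42
add $t6, $t6, 1 → $t6=2+1=3
After step 15: $t1 = -42.

-42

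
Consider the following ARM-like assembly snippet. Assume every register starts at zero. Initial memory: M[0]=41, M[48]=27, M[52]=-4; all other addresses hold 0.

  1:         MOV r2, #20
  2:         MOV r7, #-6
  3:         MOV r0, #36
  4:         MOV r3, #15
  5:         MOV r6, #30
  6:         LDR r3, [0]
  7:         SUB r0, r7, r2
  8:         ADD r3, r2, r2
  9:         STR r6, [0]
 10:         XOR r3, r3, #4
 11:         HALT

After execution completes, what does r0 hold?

r2=20
r7=-6
r0=36
r3=15
r6=30
r3=M[0]=41
r0=(-6)-20=-26
r3=20+20=40
STR r6, [0] → M[0]=30
r3=40^4=44
halt.

-26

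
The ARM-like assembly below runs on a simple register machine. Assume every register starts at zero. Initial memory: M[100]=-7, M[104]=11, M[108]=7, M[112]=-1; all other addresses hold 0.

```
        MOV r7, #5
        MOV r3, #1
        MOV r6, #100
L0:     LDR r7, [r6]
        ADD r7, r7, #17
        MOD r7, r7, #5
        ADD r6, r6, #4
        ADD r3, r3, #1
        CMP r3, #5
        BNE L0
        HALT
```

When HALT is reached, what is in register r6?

116

MOV r7, #5 → r7=5
MOV r3, #1 → r3=1
MOV r6, #100 → r6=100
LDR r7, [r6] → r7=M[100]=-7
ADD r7, r7, #17 → r7=(-7)+17=10
MOD r7, r7, #5 → r7=10%5=0
ADD r6, r6, #4 → r6=100+4=104
ADD r3, r3, #1 → r3=1+1=2
CMP r3, #5  (cmp 2,5)
BNE L0: taken
LDR r7, [r6] → r7=M[104]=11
ADD r7, r7, #17 → r7=11+17=28
MOD r7, r7, #5 → r7=28%5=3
ADD r6, r6, #4 → r6=104+4=108
ADD r3, r3, #1 → r3=2+1=3
CMP r3, #5  (cmp 3,5)
BNE L0: taken
LDR r7, [r6] → r7=M[108]=7
ADD r7, r7, #17 → r7=7+17=24
MOD r7, r7, #5 → r7=24%5=4
ADD r6, r6, #4 → r6=108+4=112
ADD r3, r3, #1 → r3=3+1=4
CMP r3, #5  (cmp 4,5)
BNE L0: taken
LDR r7, [r6] → r7=M[112]=-1
ADD r7, r7, #17 → r7=(-1)+17=16
MOD r7, r7, #5 → r7=16%5=1
ADD r6, r6, #4 → r6=112+4=116
ADD r3, r3, #1 → r3=4+1=5
CMP r3, #5  (cmp 5,5)
BNE L0: not taken
halt.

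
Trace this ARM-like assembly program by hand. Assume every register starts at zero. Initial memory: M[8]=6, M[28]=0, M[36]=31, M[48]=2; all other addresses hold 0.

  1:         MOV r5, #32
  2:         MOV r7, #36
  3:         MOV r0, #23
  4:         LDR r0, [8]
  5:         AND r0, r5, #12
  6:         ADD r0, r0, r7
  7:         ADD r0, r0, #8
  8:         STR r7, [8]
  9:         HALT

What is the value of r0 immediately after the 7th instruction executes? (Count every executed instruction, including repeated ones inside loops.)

r5=32
r7=36
r0=23
r0=M[8]=6
r0=32&12=0
r0=0+36=36
r0=36+8=44
After step 7: r0 = 44.

44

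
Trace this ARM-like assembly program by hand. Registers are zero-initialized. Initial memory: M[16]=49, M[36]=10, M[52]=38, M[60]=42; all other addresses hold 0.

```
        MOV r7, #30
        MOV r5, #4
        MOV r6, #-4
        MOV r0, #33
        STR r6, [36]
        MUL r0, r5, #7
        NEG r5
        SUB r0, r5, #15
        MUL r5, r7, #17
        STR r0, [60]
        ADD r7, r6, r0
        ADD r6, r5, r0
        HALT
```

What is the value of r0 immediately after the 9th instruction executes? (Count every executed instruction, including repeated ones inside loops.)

-19

MOV r7, #30 → r7=30
MOV r5, #4 → r5=4
MOV r6, #-4 → r6=-4
MOV r0, #33 → r0=33
STR r6, [36] → M[36]=-4
MUL r0, r5, #7 → r0=4*7=28
NEG r5 → r5=-(4)=-4
SUB r0, r5, #15 → r0=(-4)-15=-19
MUL r5, r7, #17 → r5=30*17=510
After step 9: r0 = -19.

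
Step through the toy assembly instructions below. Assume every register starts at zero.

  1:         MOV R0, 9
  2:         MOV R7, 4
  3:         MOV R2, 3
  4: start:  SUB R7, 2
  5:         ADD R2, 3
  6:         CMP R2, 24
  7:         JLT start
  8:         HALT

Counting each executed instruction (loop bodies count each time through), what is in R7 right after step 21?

after MOV R0, 9: R0=9
after MOV R7, 4: R7=4
after MOV R2, 3: R2=3
after SUB R7, 2: R7=4-2=2
after ADD R2, 3: R2=3+3=6
CMP R2, 24  (cmp 6,24)
JLT start: taken
after SUB R7, 2: R7=2-2=0
after ADD R2, 3: R2=6+3=9
CMP R2, 24  (cmp 9,24)
JLT start: taken
after SUB R7, 2: R7=0-2=-2
after ADD R2, 3: R2=9+3=12
CMP R2, 24  (cmp 12,24)
JLT start: taken
after SUB R7, 2: R7=(-2)-2=-4
after ADD R2, 3: R2=12+3=15
CMP R2, 24  (cmp 15,24)
JLT start: taken
after SUB R7, 2: R7=(-4)-2=-6
after ADD R2, 3: R2=15+3=18
After step 21: R7 = -6.

-6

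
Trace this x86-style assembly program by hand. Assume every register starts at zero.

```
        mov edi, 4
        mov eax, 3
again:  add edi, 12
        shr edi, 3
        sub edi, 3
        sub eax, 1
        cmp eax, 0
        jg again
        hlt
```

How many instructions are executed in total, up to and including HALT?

after mov edi, 4: edi=4
after mov eax, 3: eax=3
after add edi, 12: edi=4+12=16
after shr edi, 3: edi=16>>3=2
after sub edi, 3: edi=2-3=-1
after sub eax, 1: eax=3-1=2
cmp eax, 0  (cmp 2,0)
jg again: taken
after add edi, 12: edi=(-1)+12=11
after shr edi, 3: edi=11>>3=1
after sub edi, 3: edi=1-3=-2
after sub eax, 1: eax=2-1=1
cmp eax, 0  (cmp 1,0)
jg again: taken
after add edi, 12: edi=(-2)+12=10
after shr edi, 3: edi=10>>3=1
after sub edi, 3: edi=1-3=-2
after sub eax, 1: eax=1-1=0
cmp eax, 0  (cmp 0,0)
jg again: not taken
halt.
Total executed instructions: 21.

21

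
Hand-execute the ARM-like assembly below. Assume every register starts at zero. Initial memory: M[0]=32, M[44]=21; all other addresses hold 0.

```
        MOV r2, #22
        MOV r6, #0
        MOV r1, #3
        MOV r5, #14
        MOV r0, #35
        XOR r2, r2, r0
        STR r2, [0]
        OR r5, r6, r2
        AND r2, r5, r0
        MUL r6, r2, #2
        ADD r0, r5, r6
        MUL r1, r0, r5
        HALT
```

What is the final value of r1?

after MOV r2, #22: r2=22
after MOV r6, #0: r6=0
after MOV r1, #3: r1=3
after MOV r5, #14: r5=14
after MOV r0, #35: r0=35
after XOR r2, r2, r0: r2=22^35=53
STR r2, [0] → M[0]=53
after OR r5, r6, r2: r5=0|53=53
after AND r2, r5, r0: r2=53&35=33
after MUL r6, r2, #2: r6=33*2=66
after ADD r0, r5, r6: r0=53+66=119
after MUL r1, r0, r5: r1=119*53=6307
halt.

6307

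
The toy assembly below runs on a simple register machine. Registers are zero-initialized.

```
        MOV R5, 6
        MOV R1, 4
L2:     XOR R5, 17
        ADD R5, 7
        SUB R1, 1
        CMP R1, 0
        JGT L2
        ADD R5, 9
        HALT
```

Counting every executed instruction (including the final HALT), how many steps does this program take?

R5=6
R1=4
R5=6^17=23
R5=23+7=30
R1=4-1=3
CMP R1, 0  (cmp 3,0)
JGT L2: taken
R5=30^17=15
R5=15+7=22
R1=3-1=2
CMP R1, 0  (cmp 2,0)
JGT L2: taken
R5=22^17=7
R5=7+7=14
R1=2-1=1
CMP R1, 0  (cmp 1,0)
JGT L2: taken
R5=14^17=31
R5=31+7=38
R1=1-1=0
CMP R1, 0  (cmp 0,0)
JGT L2: not taken
R5=38+9=47
halt.
Total executed instructions: 24.

24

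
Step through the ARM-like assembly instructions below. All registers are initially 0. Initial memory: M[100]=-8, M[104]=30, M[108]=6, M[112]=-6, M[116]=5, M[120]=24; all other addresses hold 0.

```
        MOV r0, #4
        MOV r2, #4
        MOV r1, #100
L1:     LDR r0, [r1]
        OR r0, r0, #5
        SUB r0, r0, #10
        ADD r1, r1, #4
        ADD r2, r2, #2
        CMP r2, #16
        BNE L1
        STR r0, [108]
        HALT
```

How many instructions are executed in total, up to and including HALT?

47

MOV r0, #4 → r0=4
MOV r2, #4 → r2=4
MOV r1, #100 → r1=100
LDR r0, [r1] → r0=M[100]=-8
OR r0, r0, #5 → r0=(-8)|5=-3
SUB r0, r0, #10 → r0=(-3)-10=-13
ADD r1, r1, #4 → r1=100+4=104
ADD r2, r2, #2 → r2=4+2=6
CMP r2, #16  (cmp 6,16)
BNE L1: taken
LDR r0, [r1] → r0=M[104]=30
OR r0, r0, #5 → r0=30|5=31
SUB r0, r0, #10 → r0=31-10=21
ADD r1, r1, #4 → r1=104+4=108
ADD r2, r2, #2 → r2=6+2=8
CMP r2, #16  (cmp 8,16)
BNE L1: taken
LDR r0, [r1] → r0=M[108]=6
OR r0, r0, #5 → r0=6|5=7
SUB r0, r0, #10 → r0=7-10=-3
ADD r1, r1, #4 → r1=108+4=112
ADD r2, r2, #2 → r2=8+2=10
CMP r2, #16  (cmp 10,16)
BNE L1: taken
LDR r0, [r1] → r0=M[112]=-6
OR r0, r0, #5 → r0=(-6)|5=-1
SUB r0, r0, #10 → r0=(-1)-10=-11
ADD r1, r1, #4 → r1=112+4=116
ADD r2, r2, #2 → r2=10+2=12
CMP r2, #16  (cmp 12,16)
BNE L1: taken
LDR r0, [r1] → r0=M[116]=5
OR r0, r0, #5 → r0=5|5=5
SUB r0, r0, #10 → r0=5-10=-5
ADD r1, r1, #4 → r1=116+4=120
ADD r2, r2, #2 → r2=12+2=14
CMP r2, #16  (cmp 14,16)
BNE L1: taken
LDR r0, [r1] → r0=M[120]=24
OR r0, r0, #5 → r0=24|5=29
SUB r0, r0, #10 → r0=29-10=19
ADD r1, r1, #4 → r1=120+4=124
ADD r2, r2, #2 → r2=14+2=16
CMP r2, #16  (cmp 16,16)
BNE L1: not taken
STR r0, [108] → M[108]=19
halt.
Total executed instructions: 47.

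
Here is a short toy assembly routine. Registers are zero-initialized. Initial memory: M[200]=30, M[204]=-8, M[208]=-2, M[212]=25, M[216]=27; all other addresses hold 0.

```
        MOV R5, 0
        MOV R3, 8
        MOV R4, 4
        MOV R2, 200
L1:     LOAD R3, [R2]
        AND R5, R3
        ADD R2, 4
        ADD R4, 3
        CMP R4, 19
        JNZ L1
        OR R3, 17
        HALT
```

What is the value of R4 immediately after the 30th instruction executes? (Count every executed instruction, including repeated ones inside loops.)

16

after MOV R5, 0: R5=0
after MOV R3, 8: R3=8
after MOV R4, 4: R4=4
after MOV R2, 200: R2=200
after LOAD R3, [R2]: R3=M[200]=30
after AND R5, R3: R5=0&30=0
after ADD R2, 4: R2=200+4=204
after ADD R4, 3: R4=4+3=7
CMP R4, 19  (cmp 7,19)
JNZ L1: taken
after LOAD R3, [R2]: R3=M[204]=-8
after AND R5, R3: R5=0&(-8)=0
after ADD R2, 4: R2=204+4=208
after ADD R4, 3: R4=7+3=10
CMP R4, 19  (cmp 10,19)
JNZ L1: taken
after LOAD R3, [R2]: R3=M[208]=-2
after AND R5, R3: R5=0&(-2)=0
after ADD R2, 4: R2=208+4=212
after ADD R4, 3: R4=10+3=13
CMP R4, 19  (cmp 13,19)
JNZ L1: taken
after LOAD R3, [R2]: R3=M[212]=25
after AND R5, R3: R5=0&25=0
after ADD R2, 4: R2=212+4=216
after ADD R4, 3: R4=13+3=16
CMP R4, 19  (cmp 16,19)
JNZ L1: taken
after LOAD R3, [R2]: R3=M[216]=27
after AND R5, R3: R5=0&27=0
After step 30: R4 = 16.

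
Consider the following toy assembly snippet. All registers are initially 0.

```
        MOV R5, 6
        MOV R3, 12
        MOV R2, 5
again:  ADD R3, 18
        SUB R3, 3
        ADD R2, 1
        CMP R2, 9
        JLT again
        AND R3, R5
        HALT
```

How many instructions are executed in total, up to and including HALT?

after MOV R5, 6: R5=6
after MOV R3, 12: R3=12
after MOV R2, 5: R2=5
after ADD R3, 18: R3=12+18=30
after SUB R3, 3: R3=30-3=27
after ADD R2, 1: R2=5+1=6
CMP R2, 9  (cmp 6,9)
JLT again: taken
after ADD R3, 18: R3=27+18=45
after SUB R3, 3: R3=45-3=42
after ADD R2, 1: R2=6+1=7
CMP R2, 9  (cmp 7,9)
JLT again: taken
after ADD R3, 18: R3=42+18=60
after SUB R3, 3: R3=60-3=57
after ADD R2, 1: R2=7+1=8
CMP R2, 9  (cmp 8,9)
JLT again: taken
after ADD R3, 18: R3=57+18=75
after SUB R3, 3: R3=75-3=72
after ADD R2, 1: R2=8+1=9
CMP R2, 9  (cmp 9,9)
JLT again: not taken
after AND R3, R5: R3=72&6=0
halt.
Total executed instructions: 25.

25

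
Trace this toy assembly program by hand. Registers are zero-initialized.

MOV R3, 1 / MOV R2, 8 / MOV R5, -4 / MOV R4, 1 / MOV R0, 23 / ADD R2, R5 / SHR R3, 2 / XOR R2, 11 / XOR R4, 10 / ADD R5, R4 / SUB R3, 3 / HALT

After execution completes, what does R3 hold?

-3

MOV R3, 1 → R3=1
MOV R2, 8 → R2=8
MOV R5, -4 → R5=-4
MOV R4, 1 → R4=1
MOV R0, 23 → R0=23
ADD R2, R5 → R2=8+(-4)=4
SHR R3, 2 → R3=1>>2=0
XOR R2, 11 → R2=4^11=15
XOR R4, 10 → R4=1^10=11
ADD R5, R4 → R5=(-4)+11=7
SUB R3, 3 → R3=0-3=-3
halt.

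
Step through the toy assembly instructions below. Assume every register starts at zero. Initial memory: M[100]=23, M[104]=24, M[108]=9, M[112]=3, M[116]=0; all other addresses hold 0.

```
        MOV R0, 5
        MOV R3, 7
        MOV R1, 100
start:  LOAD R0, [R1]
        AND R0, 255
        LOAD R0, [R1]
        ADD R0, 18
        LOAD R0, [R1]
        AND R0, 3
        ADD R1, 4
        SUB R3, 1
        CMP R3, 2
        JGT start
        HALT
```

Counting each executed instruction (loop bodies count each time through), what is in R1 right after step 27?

108

after MOV R0, 5: R0=5
after MOV R3, 7: R3=7
after MOV R1, 100: R1=100
after LOAD R0, [R1]: R0=M[100]=23
after AND R0, 255: R0=23&255=23
after LOAD R0, [R1]: R0=M[100]=23
after ADD R0, 18: R0=23+18=41
after LOAD R0, [R1]: R0=M[100]=23
after AND R0, 3: R0=23&3=3
after ADD R1, 4: R1=100+4=104
after SUB R3, 1: R3=7-1=6
CMP R3, 2  (cmp 6,2)
JGT start: taken
after LOAD R0, [R1]: R0=M[104]=24
after AND R0, 255: R0=24&255=24
after LOAD R0, [R1]: R0=M[104]=24
after ADD R0, 18: R0=24+18=42
after LOAD R0, [R1]: R0=M[104]=24
after AND R0, 3: R0=24&3=0
after ADD R1, 4: R1=104+4=108
after SUB R3, 1: R3=6-1=5
CMP R3, 2  (cmp 5,2)
JGT start: taken
after LOAD R0, [R1]: R0=M[108]=9
after AND R0, 255: R0=9&255=9
after LOAD R0, [R1]: R0=M[108]=9
after ADD R0, 18: R0=9+18=27
After step 27: R1 = 108.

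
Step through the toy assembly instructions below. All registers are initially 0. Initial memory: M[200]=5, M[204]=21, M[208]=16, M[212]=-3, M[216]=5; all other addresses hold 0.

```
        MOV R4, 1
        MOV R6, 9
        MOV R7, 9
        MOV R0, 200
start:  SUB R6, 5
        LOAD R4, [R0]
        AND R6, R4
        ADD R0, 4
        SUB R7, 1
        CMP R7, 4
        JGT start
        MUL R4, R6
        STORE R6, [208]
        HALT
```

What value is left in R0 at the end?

MOV R4, 1 → R4=1
MOV R6, 9 → R6=9
MOV R7, 9 → R7=9
MOV R0, 200 → R0=200
SUB R6, 5 → R6=9-5=4
LOAD R4, [R0] → R4=M[200]=5
AND R6, R4 → R6=4&5=4
ADD R0, 4 → R0=200+4=204
SUB R7, 1 → R7=9-1=8
CMP R7, 4  (cmp 8,4)
JGT start: taken
SUB R6, 5 → R6=4-5=-1
LOAD R4, [R0] → R4=M[204]=21
AND R6, R4 → R6=(-1)&21=21
ADD R0, 4 → R0=204+4=208
SUB R7, 1 → R7=8-1=7
CMP R7, 4  (cmp 7,4)
JGT start: taken
SUB R6, 5 → R6=21-5=16
LOAD R4, [R0] → R4=M[208]=16
AND R6, R4 → R6=16&16=16
ADD R0, 4 → R0=208+4=212
SUB R7, 1 → R7=7-1=6
CMP R7, 4  (cmp 6,4)
JGT start: taken
SUB R6, 5 → R6=16-5=11
LOAD R4, [R0] → R4=M[212]=-3
AND R6, R4 → R6=11&(-3)=9
ADD R0, 4 → R0=212+4=216
SUB R7, 1 → R7=6-1=5
CMP R7, 4  (cmp 5,4)
JGT start: taken
SUB R6, 5 → R6=9-5=4
LOAD R4, [R0] → R4=M[216]=5
AND R6, R4 → R6=4&5=4
ADD R0, 4 → R0=216+4=220
SUB R7, 1 → R7=5-1=4
CMP R7, 4  (cmp 4,4)
JGT start: not taken
MUL R4, R6 → R4=5*4=20
STORE R6, [208] → M[208]=4
halt.

220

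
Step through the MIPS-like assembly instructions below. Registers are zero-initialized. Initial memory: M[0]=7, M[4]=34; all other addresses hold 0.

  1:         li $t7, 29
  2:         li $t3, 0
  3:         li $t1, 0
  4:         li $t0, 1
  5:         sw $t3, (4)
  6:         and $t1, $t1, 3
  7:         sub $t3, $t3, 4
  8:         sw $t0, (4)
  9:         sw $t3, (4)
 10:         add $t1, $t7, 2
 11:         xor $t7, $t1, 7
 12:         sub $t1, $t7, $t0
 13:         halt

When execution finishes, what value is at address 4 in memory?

after li $t7, 29: $t7=29
after li $t3, 0: $t3=0
after li $t1, 0: $t1=0
after li $t0, 1: $t0=1
sw $t3, (4) → M[4]=0
after and $t1, $t1, 3: $t1=0&3=0
after sub $t3, $t3, 4: $t3=0-4=-4
sw $t0, (4) → M[4]=1
sw $t3, (4) → M[4]=-4
after add $t1, $t7, 2: $t1=29+2=31
after xor $t7, $t1, 7: $t7=31^7=24
after sub $t1, $t7, $t0: $t1=24-1=23
halt.

-4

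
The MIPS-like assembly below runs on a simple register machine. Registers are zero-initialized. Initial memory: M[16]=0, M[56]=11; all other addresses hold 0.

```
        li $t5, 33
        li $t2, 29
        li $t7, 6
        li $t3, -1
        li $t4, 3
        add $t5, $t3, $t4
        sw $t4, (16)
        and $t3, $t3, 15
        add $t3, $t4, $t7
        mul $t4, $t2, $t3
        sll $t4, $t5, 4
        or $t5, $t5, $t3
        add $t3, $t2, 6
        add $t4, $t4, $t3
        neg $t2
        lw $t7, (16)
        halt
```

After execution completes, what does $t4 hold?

$t5=33
$t2=29
$t7=6
$t3=-1
$t4=3
$t5=(-1)+3=2
sw $t4, (16) → M[16]=3
$t3=(-1)&15=15
$t3=3+6=9
$t4=29*9=261
$t4=2<<4=32
$t5=2|9=11
$t3=29+6=35
$t4=32+35=67
$t2=-(29)=-29
$t7=M[16]=3
halt.

67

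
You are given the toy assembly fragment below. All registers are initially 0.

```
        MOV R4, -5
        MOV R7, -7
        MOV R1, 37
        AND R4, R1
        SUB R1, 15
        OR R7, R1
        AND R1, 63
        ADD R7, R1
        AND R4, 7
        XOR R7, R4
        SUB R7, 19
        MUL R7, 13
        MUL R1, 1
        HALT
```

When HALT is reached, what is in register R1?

22

after MOV R4, -5: R4=-5
after MOV R7, -7: R7=-7
after MOV R1, 37: R1=37
after AND R4, R1: R4=(-5)&37=33
after SUB R1, 15: R1=37-15=22
after OR R7, R1: R7=(-7)|22=-1
after AND R1, 63: R1=22&63=22
after ADD R7, R1: R7=(-1)+22=21
after AND R4, 7: R4=33&7=1
after XOR R7, R4: R7=21^1=20
after SUB R7, 19: R7=20-19=1
after MUL R7, 13: R7=1*13=13
after MUL R1, 1: R1=22*1=22
halt.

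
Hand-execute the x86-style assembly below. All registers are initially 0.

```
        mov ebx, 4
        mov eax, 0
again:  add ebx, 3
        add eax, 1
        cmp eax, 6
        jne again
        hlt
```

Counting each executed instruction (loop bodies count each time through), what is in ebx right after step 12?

13

mov ebx, 4 → ebx=4
mov eax, 0 → eax=0
add ebx, 3 → ebx=4+3=7
add eax, 1 → eax=0+1=1
cmp eax, 6  (cmp 1,6)
jne again: taken
add ebx, 3 → ebx=7+3=10
add eax, 1 → eax=1+1=2
cmp eax, 6  (cmp 2,6)
jne again: taken
add ebx, 3 → ebx=10+3=13
add eax, 1 → eax=2+1=3
After step 12: ebx = 13.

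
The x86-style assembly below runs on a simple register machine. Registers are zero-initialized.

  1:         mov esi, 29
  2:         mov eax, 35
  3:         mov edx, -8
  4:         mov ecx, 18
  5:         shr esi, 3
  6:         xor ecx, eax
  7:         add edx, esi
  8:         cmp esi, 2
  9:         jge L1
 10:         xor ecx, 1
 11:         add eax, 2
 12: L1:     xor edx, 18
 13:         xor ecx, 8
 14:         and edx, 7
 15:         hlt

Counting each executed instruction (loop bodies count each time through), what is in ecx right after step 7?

mov esi, 29 → esi=29
mov eax, 35 → eax=35
mov edx, -8 → edx=-8
mov ecx, 18 → ecx=18
shr esi, 3 → esi=29>>3=3
xor ecx, eax → ecx=18^35=49
add edx, esi → edx=(-8)+3=-5
After step 7: ecx = 49.

49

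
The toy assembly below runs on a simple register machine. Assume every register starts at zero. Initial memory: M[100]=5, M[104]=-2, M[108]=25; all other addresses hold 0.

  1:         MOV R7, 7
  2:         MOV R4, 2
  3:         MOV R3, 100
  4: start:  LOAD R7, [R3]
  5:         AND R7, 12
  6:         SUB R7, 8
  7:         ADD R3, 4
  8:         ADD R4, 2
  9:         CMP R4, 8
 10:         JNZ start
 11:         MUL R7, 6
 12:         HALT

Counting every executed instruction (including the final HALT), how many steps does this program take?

R7=7
R4=2
R3=100
R7=M[100]=5
R7=5&12=4
R7=4-8=-4
R3=100+4=104
R4=2+2=4
CMP R4, 8  (cmp 4,8)
JNZ start: taken
R7=M[104]=-2
R7=(-2)&12=12
R7=12-8=4
R3=104+4=108
R4=4+2=6
CMP R4, 8  (cmp 6,8)
JNZ start: taken
R7=M[108]=25
R7=25&12=8
R7=8-8=0
R3=108+4=112
R4=6+2=8
CMP R4, 8  (cmp 8,8)
JNZ start: not taken
R7=0*6=0
halt.
Total executed instructions: 26.

26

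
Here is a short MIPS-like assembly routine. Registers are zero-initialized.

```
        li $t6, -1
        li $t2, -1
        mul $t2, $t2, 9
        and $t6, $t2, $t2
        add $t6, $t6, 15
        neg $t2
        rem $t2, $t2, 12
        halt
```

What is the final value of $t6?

6

li $t6, -1 → $t6=-1
li $t2, -1 → $t2=-1
mul $t2, $t2, 9 → $t2=(-1)*9=-9
and $t6, $t2, $t2 → $t6=(-9)&(-9)=-9
add $t6, $t6, 15 → $t6=(-9)+15=6
neg $t2 → $t2=-(-9)=9
rem $t2, $t2, 12 → $t2=9%12=9
halt.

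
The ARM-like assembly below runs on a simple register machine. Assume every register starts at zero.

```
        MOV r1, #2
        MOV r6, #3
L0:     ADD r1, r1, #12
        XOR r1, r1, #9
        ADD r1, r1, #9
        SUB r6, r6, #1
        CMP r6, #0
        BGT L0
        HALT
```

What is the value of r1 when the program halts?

44

r1=2
r6=3
r1=2+12=14
r1=14^9=7
r1=7+9=16
r6=3-1=2
CMP r6, #0  (cmp 2,0)
BGT L0: taken
r1=16+12=28
r1=28^9=21
r1=21+9=30
r6=2-1=1
CMP r6, #0  (cmp 1,0)
BGT L0: taken
r1=30+12=42
r1=42^9=35
r1=35+9=44
r6=1-1=0
CMP r6, #0  (cmp 0,0)
BGT L0: not taken
halt.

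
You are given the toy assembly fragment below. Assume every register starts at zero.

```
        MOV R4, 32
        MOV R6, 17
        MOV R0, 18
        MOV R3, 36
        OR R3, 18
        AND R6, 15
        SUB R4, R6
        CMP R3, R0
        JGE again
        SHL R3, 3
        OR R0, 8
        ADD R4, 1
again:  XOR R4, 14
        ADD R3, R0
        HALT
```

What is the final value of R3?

MOV R4, 32 → R4=32
MOV R6, 17 → R6=17
MOV R0, 18 → R0=18
MOV R3, 36 → R3=36
OR R3, 18 → R3=36|18=54
AND R6, 15 → R6=17&15=1
SUB R4, R6 → R4=32-1=31
CMP R3, R0  (cmp 54,18)
JGE again: taken
XOR R4, 14 → R4=31^14=17
ADD R3, R0 → R3=54+18=72
halt.

72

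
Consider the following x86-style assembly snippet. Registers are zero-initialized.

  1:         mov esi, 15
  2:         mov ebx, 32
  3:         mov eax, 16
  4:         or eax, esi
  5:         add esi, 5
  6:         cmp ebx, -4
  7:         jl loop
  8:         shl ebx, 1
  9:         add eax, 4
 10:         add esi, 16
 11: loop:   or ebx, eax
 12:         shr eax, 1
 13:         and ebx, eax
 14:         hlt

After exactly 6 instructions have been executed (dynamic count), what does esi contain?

20

esi=15
ebx=32
eax=16
eax=16|15=31
esi=15+5=20
cmp ebx, -4  (cmp 32,-4)
After step 6: esi = 20.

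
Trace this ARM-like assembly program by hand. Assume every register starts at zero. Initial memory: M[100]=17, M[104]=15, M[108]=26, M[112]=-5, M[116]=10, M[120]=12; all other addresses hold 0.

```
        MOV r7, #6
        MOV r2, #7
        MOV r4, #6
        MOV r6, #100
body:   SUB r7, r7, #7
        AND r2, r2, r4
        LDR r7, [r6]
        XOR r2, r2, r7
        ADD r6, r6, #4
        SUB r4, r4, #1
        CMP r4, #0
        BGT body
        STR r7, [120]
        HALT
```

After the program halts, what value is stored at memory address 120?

12

MOV r7, #6 → r7=6
MOV r2, #7 → r2=7
MOV r4, #6 → r4=6
MOV r6, #100 → r6=100
SUB r7, r7, #7 → r7=6-7=-1
AND r2, r2, r4 → r2=7&6=6
LDR r7, [r6] → r7=M[100]=17
XOR r2, r2, r7 → r2=6^17=23
ADD r6, r6, #4 → r6=100+4=104
SUB r4, r4, #1 → r4=6-1=5
CMP r4, #0  (cmp 5,0)
BGT body: taken
SUB r7, r7, #7 → r7=17-7=10
AND r2, r2, r4 → r2=23&5=5
LDR r7, [r6] → r7=M[104]=15
XOR r2, r2, r7 → r2=5^15=10
ADD r6, r6, #4 → r6=104+4=108
SUB r4, r4, #1 → r4=5-1=4
CMP r4, #0  (cmp 4,0)
BGT body: taken
SUB r7, r7, #7 → r7=15-7=8
AND r2, r2, r4 → r2=10&4=0
LDR r7, [r6] → r7=M[108]=26
XOR r2, r2, r7 → r2=0^26=26
ADD r6, r6, #4 → r6=108+4=112
SUB r4, r4, #1 → r4=4-1=3
CMP r4, #0  (cmp 3,0)
BGT body: taken
SUB r7, r7, #7 → r7=26-7=19
AND r2, r2, r4 → r2=26&3=2
LDR r7, [r6] → r7=M[112]=-5
XOR r2, r2, r7 → r2=2^(-5)=-7
ADD r6, r6, #4 → r6=112+4=116
SUB r4, r4, #1 → r4=3-1=2
CMP r4, #0  (cmp 2,0)
BGT body: taken
SUB r7, r7, #7 → r7=(-5)-7=-12
AND r2, r2, r4 → r2=(-7)&2=0
LDR r7, [r6] → r7=M[116]=10
XOR r2, r2, r7 → r2=0^10=10
ADD r6, r6, #4 → r6=116+4=120
SUB r4, r4, #1 → r4=2-1=1
CMP r4, #0  (cmp 1,0)
BGT body: taken
SUB r7, r7, #7 → r7=10-7=3
AND r2, r2, r4 → r2=10&1=0
LDR r7, [r6] → r7=M[120]=12
XOR r2, r2, r7 → r2=0^12=12
ADD r6, r6, #4 → r6=120+4=124
SUB r4, r4, #1 → r4=1-1=0
CMP r4, #0  (cmp 0,0)
BGT body: not taken
STR r7, [120] → M[120]=12
halt.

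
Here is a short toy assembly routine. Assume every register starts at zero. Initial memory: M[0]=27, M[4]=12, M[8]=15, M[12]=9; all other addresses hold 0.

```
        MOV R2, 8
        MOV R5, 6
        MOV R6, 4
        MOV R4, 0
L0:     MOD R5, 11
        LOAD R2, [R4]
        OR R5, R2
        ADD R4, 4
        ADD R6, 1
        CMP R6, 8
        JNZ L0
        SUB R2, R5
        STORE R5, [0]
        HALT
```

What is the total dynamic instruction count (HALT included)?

after MOV R2, 8: R2=8
after MOV R5, 6: R5=6
after MOV R6, 4: R6=4
after MOV R4, 0: R4=0
after MOD R5, 11: R5=6%11=6
after LOAD R2, [R4]: R2=M[0]=27
after OR R5, R2: R5=6|27=31
after ADD R4, 4: R4=0+4=4
after ADD R6, 1: R6=4+1=5
CMP R6, 8  (cmp 5,8)
JNZ L0: taken
after MOD R5, 11: R5=31%11=9
after LOAD R2, [R4]: R2=M[4]=12
after OR R5, R2: R5=9|12=13
after ADD R4, 4: R4=4+4=8
after ADD R6, 1: R6=5+1=6
CMP R6, 8  (cmp 6,8)
JNZ L0: taken
after MOD R5, 11: R5=13%11=2
after LOAD R2, [R4]: R2=M[8]=15
after OR R5, R2: R5=2|15=15
after ADD R4, 4: R4=8+4=12
after ADD R6, 1: R6=6+1=7
CMP R6, 8  (cmp 7,8)
JNZ L0: taken
after MOD R5, 11: R5=15%11=4
after LOAD R2, [R4]: R2=M[12]=9
after OR R5, R2: R5=4|9=13
after ADD R4, 4: R4=12+4=16
after ADD R6, 1: R6=7+1=8
CMP R6, 8  (cmp 8,8)
JNZ L0: not taken
after SUB R2, R5: R2=9-13=-4
STORE R5, [0] → M[0]=13
halt.
Total executed instructions: 35.

35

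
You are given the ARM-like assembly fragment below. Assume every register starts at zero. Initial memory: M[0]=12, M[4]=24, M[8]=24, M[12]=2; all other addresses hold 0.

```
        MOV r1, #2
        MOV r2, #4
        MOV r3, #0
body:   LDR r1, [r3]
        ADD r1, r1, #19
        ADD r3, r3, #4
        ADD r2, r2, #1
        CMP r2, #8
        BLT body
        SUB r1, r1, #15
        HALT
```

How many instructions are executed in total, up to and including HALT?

after MOV r1, #2: r1=2
after MOV r2, #4: r2=4
after MOV r3, #0: r3=0
after LDR r1, [r3]: r1=M[0]=12
after ADD r1, r1, #19: r1=12+19=31
after ADD r3, r3, #4: r3=0+4=4
after ADD r2, r2, #1: r2=4+1=5
CMP r2, #8  (cmp 5,8)
BLT body: taken
after LDR r1, [r3]: r1=M[4]=24
after ADD r1, r1, #19: r1=24+19=43
after ADD r3, r3, #4: r3=4+4=8
after ADD r2, r2, #1: r2=5+1=6
CMP r2, #8  (cmp 6,8)
BLT body: taken
after LDR r1, [r3]: r1=M[8]=24
after ADD r1, r1, #19: r1=24+19=43
after ADD r3, r3, #4: r3=8+4=12
after ADD r2, r2, #1: r2=6+1=7
CMP r2, #8  (cmp 7,8)
BLT body: taken
after LDR r1, [r3]: r1=M[12]=2
after ADD r1, r1, #19: r1=2+19=21
after ADD r3, r3, #4: r3=12+4=16
after ADD r2, r2, #1: r2=7+1=8
CMP r2, #8  (cmp 8,8)
BLT body: not taken
after SUB r1, r1, #15: r1=21-15=6
halt.
Total executed instructions: 29.

29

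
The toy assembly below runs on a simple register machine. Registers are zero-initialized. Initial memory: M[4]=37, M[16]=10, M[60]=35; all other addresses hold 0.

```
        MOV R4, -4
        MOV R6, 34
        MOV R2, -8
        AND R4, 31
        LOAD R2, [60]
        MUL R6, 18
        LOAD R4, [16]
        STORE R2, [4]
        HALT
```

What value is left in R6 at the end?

612

after MOV R4, -4: R4=-4
after MOV R6, 34: R6=34
after MOV R2, -8: R2=-8
after AND R4, 31: R4=(-4)&31=28
after LOAD R2, [60]: R2=M[60]=35
after MUL R6, 18: R6=34*18=612
after LOAD R4, [16]: R4=M[16]=10
STORE R2, [4] → M[4]=35
halt.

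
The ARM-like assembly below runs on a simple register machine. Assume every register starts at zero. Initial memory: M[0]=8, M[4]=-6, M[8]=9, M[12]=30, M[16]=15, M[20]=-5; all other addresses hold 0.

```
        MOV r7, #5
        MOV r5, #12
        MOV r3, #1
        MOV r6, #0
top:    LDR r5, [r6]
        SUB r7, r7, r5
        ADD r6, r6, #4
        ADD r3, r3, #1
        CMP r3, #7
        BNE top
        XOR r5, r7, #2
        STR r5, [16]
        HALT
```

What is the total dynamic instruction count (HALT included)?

43

r7=5
r5=12
r3=1
r6=0
r5=M[0]=8
r7=5-8=-3
r6=0+4=4
r3=1+1=2
CMP r3, #7  (cmp 2,7)
BNE top: taken
r5=M[4]=-6
r7=(-3)-(-6)=3
r6=4+4=8
r3=2+1=3
CMP r3, #7  (cmp 3,7)
BNE top: taken
r5=M[8]=9
r7=3-9=-6
r6=8+4=12
r3=3+1=4
CMP r3, #7  (cmp 4,7)
BNE top: taken
r5=M[12]=30
r7=(-6)-30=-36
r6=12+4=16
r3=4+1=5
CMP r3, #7  (cmp 5,7)
BNE top: taken
r5=M[16]=15
r7=(-36)-15=-51
r6=16+4=20
r3=5+1=6
CMP r3, #7  (cmp 6,7)
BNE top: taken
r5=M[20]=-5
r7=(-51)-(-5)=-46
r6=20+4=24
r3=6+1=7
CMP r3, #7  (cmp 7,7)
BNE top: not taken
r5=(-46)^2=-48
STR r5, [16] → M[16]=-48
halt.
Total executed instructions: 43.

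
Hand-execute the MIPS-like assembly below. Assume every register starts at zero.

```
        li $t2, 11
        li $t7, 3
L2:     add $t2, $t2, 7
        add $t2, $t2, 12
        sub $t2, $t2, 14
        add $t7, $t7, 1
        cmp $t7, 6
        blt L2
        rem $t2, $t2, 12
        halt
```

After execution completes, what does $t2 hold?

2

$t2=11
$t7=3
$t2=11+7=18
$t2=18+12=30
$t2=30-14=16
$t7=3+1=4
cmp $t7, 6  (cmp 4,6)
blt L2: taken
$t2=16+7=23
$t2=23+12=35
$t2=35-14=21
$t7=4+1=5
cmp $t7, 6  (cmp 5,6)
blt L2: taken
$t2=21+7=28
$t2=28+12=40
$t2=40-14=26
$t7=5+1=6
cmp $t7, 6  (cmp 6,6)
blt L2: not taken
$t2=26%12=2
halt.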